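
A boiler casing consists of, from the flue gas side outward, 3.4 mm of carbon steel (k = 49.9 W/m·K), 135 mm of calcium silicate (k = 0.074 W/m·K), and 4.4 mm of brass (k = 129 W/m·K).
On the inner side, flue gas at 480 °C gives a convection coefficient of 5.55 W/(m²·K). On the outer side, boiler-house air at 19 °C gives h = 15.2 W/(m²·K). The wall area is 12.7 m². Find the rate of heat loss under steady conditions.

Q ≈ 2830 W

Using the resistance-network approach (series):
R_inner film = 1/(h_i·A) = 1/(5.55×12.7) = 0.01419 K/W
R_carbon steel = L/(kA) = 0.0034/(49.9×12.7) = 5.365×10^-6 K/W
R_calcium silicate = L/(kA) = 0.135/(0.074×12.7) = 0.1436 K/W
R_brass = L/(kA) = 0.0044/(129×12.7) = 2.686×10^-6 K/W
R_outer film = 1/(h_o·A) = 1/(15.2×12.7) = 0.00518 K/W
R_total = 0.163 K/W
Q = ΔT / R_total = 461 / 0.163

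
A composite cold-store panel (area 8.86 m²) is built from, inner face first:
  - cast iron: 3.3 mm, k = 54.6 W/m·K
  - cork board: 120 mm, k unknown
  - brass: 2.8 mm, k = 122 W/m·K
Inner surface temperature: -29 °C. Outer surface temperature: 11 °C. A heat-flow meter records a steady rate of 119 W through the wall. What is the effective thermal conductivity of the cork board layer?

k ≈ 0.0403 W/(m·K)

Series thermal resistances:
R_cast iron = L/(kA) = 0.0033/(54.6×8.86) = 6.822×10^-6 K/W
R_brass = L/(kA) = 0.0028/(122×8.86) = 2.59×10^-6 K/W
Sum of known resistances R_other = 9.412×10^-6 K/W
Total R = ΔT/Q = 40/119 = 0.3361 K/W
R_cork board = R_total − R_other = 0.3361 K/W
k = L/(R·A) = 0.12/(0.3361×8.86)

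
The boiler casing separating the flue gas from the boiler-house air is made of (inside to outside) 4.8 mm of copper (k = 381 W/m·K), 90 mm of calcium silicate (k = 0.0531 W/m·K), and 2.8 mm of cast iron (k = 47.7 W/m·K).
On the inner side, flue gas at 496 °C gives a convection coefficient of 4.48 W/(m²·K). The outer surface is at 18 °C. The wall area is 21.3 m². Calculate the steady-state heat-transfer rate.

Q ≈ 5310 W

Series thermal resistances:
R_inner film = 1/(h_i·A) = 1/(4.48×21.3) = 0.01048 K/W
R_copper = L/(kA) = 0.0048/(381×21.3) = 5.915×10^-7 K/W
R_calcium silicate = L/(kA) = 0.09/(0.0531×21.3) = 0.07957 K/W
R_cast iron = L/(kA) = 0.0028/(47.7×21.3) = 2.756×10^-6 K/W
R_total = 0.09006 K/W
Q = ΔT / R_total = 478 / 0.09006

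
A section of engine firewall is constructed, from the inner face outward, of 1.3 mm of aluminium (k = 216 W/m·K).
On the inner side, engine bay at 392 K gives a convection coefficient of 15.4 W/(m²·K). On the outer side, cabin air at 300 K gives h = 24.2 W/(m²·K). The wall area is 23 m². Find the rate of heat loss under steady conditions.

Q ≈ 19900 W

Model the wall as resistances in series:
R_inner film = 1/(h_i·A) = 1/(15.4×23) = 0.002823 K/W
R_aluminium = L/(kA) = 0.0013/(216×23) = 2.617×10^-7 K/W
R_outer film = 1/(h_o·A) = 1/(24.2×23) = 0.001797 K/W
R_total = 0.00462 K/W
Q = ΔT / R_total = 92 / 0.00462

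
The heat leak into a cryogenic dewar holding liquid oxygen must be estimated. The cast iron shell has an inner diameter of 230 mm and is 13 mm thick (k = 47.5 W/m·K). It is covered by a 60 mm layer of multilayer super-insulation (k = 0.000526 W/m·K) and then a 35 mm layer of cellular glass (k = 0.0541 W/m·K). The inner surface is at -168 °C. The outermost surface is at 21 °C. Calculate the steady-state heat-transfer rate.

Radial (spherical) resistances in series:
R_cast iron shell = (1/0.115 − 1/0.128)/(4π×47.5) = 0.00148 K/W
R_multilayer super-insulation = (1/0.128 − 1/0.188)/(4π×0.000526) = 377.2 K/W
R_cellular glass = (1/0.188 − 1/0.223)/(4π×0.0541) = 1.228 K/W
R_total = 378.4 K/W
Q = ΔT/R_total = 189/378.4

Q ≈ 0.499 W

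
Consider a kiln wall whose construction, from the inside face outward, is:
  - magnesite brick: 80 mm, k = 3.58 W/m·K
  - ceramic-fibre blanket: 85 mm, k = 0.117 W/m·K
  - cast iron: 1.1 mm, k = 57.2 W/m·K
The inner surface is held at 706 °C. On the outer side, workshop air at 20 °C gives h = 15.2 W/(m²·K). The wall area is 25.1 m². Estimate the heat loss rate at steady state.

Q ≈ 21100 W

Model the wall as resistances in series:
R_magnesite brick = L/(kA) = 0.08/(3.58×25.1) = 8.903×10^-4 K/W
R_ceramic-fibre blanket = L/(kA) = 0.085/(0.117×25.1) = 0.02894 K/W
R_cast iron = L/(kA) = 0.0011/(57.2×25.1) = 7.662×10^-7 K/W
R_outer film = 1/(h_o·A) = 1/(15.2×25.1) = 0.002621 K/W
R_total = 0.03246 K/W
Q = ΔT / R_total = 686 / 0.03246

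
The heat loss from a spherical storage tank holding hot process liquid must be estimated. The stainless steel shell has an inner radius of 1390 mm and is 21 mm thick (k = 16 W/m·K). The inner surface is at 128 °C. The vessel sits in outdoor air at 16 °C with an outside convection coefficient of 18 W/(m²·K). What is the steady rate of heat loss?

Q ≈ 49300 W

Each spherical layer contributes R = (1/r_i − 1/r_o)/(4πk):
R_stainless steel shell = (1/1.39 − 1/1.411)/(4π×16) = 5.325×10^-5 K/W
R_outer film = 1/(h·4πr_o²) = 1/(18×4π×1.411²) = 0.002221 K/W
R_total = 0.002274 K/W
Q = ΔT/R_total = 112/0.002274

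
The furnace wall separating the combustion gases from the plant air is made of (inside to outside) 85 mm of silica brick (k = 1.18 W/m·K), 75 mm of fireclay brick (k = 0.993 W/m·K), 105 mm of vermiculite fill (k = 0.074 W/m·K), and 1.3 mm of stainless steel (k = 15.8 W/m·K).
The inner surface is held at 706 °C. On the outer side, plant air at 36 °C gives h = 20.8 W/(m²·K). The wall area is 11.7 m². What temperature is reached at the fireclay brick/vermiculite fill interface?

Series thermal resistances:
R_silica brick = L/(kA) = 0.085/(1.18×11.7) = 0.006157 K/W
R_fireclay brick = L/(kA) = 0.075/(0.993×11.7) = 0.006455 K/W
R_vermiculite fill = L/(kA) = 0.105/(0.074×11.7) = 0.1213 K/W
R_stainless steel = L/(kA) = 0.0013/(15.8×11.7) = 7.032×10^-6 K/W
R_outer film = 1/(h_o·A) = 1/(20.8×11.7) = 0.004109 K/W
R_total = 0.138 K/W;  Q = ΔT/R_total = 670/0.138 = 4855 W
T_interface = T_inner − Q·ΣR(inner→interface) = 706 − 4850×0.01261

T ≈ 645 °C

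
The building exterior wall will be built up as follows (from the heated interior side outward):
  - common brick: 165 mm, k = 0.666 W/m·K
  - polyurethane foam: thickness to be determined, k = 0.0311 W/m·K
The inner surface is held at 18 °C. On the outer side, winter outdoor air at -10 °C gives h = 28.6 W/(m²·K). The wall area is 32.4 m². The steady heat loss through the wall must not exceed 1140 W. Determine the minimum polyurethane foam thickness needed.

L ≈ 16 mm

Using the resistance-network approach (series):
R_common brick = L/(kA) = 0.165/(0.666×32.4) = 0.007647 K/W
R_outer film = 1/(h_o·A) = 1/(28.6×32.4) = 0.001079 K/W
Sum of the known resistances R_other = 0.008726 K/W
Required total resistance R_tot = ΔT/Q_allow = 28/1140 = 0.02456 K/W
R_polyurethane foam = R_tot − R_other = 0.01584 K/W
L = R·k·A = 0.01584×0.0311×32.4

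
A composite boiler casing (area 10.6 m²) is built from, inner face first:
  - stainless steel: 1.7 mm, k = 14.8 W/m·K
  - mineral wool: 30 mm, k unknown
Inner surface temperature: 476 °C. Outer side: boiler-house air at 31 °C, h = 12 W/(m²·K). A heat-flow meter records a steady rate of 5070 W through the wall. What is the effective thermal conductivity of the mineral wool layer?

Model the wall as resistances in series:
R_stainless steel = L/(kA) = 0.0017/(14.8×10.6) = 1.084×10^-5 K/W
R_outer film = 1/(h_o·A) = 1/(12×10.6) = 0.007862 K/W
Sum of known resistances R_other = 0.007872 K/W
Total R = ΔT/Q = 445/5070 = 0.08777 K/W
R_mineral wool = R_total − R_other = 0.0799 K/W
k = L/(R·A) = 0.03/(0.0799×10.6)

k ≈ 0.0354 W/(m·K)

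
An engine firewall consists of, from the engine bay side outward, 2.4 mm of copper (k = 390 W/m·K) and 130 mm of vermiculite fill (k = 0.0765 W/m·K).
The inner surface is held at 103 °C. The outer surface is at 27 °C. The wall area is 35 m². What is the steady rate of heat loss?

Q ≈ 1570 W

Model the wall as resistances in series:
R_copper = L/(kA) = 0.0024/(390×35) = 1.758×10^-7 K/W
R_vermiculite fill = L/(kA) = 0.13/(0.0765×35) = 0.04855 K/W
R_total = 0.04855 K/W
Q = ΔT / R_total = 76 / 0.04855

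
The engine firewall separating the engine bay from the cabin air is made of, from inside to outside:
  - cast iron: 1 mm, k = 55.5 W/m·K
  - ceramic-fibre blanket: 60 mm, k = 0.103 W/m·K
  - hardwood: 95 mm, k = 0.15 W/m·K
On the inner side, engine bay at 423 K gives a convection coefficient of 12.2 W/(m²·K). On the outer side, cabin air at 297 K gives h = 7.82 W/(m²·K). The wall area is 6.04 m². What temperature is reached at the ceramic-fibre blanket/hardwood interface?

T ≈ 364 K

Series thermal resistances:
R_inner film = 1/(h_i·A) = 1/(12.2×6.04) = 0.01357 K/W
R_cast iron = L/(kA) = 0.001/(55.5×6.04) = 2.983×10^-6 K/W
R_ceramic-fibre blanket = L/(kA) = 0.06/(0.103×6.04) = 0.09644 K/W
R_hardwood = L/(kA) = 0.095/(0.15×6.04) = 0.1049 K/W
R_outer film = 1/(h_o·A) = 1/(7.82×6.04) = 0.02117 K/W
R_total = 0.236 K/W;  Q = ΔT/R_total = 126/0.236 = 533.8 W
T_interface = T_inner − Q·ΣR(inner→interface) = 423 − 534×0.11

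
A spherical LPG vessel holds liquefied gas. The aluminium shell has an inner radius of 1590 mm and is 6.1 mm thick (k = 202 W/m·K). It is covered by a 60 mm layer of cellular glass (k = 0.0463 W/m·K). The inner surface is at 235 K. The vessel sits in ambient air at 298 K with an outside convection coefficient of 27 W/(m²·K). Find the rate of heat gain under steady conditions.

Radial (spherical) resistances in series:
R_aluminium shell = (1/1.59 − 1/1.5961)/(4π×202) = 9.469×10^-7 K/W
R_cellular glass = (1/1.5961 − 1/1.6561)/(4π×0.0463) = 0.03901 K/W
R_outer film = 1/(h·4πr_o²) = 1/(27×4π×1.6561²) = 0.001075 K/W
R_total = 0.04009 K/W
Q = ΔT/R_total = 63/0.04009

Q ≈ 1570 W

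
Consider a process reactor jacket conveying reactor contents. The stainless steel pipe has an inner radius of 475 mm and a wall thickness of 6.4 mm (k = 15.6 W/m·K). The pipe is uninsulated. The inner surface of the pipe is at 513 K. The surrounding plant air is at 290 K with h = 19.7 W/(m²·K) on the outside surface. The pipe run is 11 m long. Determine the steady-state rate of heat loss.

Q ≈ 145000 W

Per-layer cylindrical resistances, series-summed:
R_stainless steel pipe wall = ln(481.4/475)/(2π×15.6×11) = 1.241×10^-5 K/W
R_outer film = 1/(h_o·2πr_oL) = 1/(19.7×2π×0.4814×11) = 0.001526 K/W
R_total = 0.001538 K/W
Q = ΔT/R_total = 223/0.001538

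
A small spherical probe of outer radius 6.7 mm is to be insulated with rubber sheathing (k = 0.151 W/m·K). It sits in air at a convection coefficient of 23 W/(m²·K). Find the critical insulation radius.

For a sphere r_cr = 2k/h = 2×0.151/23
r_cr = 13.1 mm; since the bare radius (6.7 mm) is below r_cr, adding a thin layer of insulation will *increase* heat loss.

r_cr ≈ 13.1 mm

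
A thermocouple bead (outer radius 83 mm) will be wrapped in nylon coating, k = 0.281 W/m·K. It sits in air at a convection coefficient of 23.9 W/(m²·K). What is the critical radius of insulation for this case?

r_cr ≈ 23.5 mm

For a sphere r_cr = 2k/h = 2×0.281/23.9
r_cr = 23.5 mm; since the bare radius (83 mm) is above r_cr, any added insulation will reduce heat loss.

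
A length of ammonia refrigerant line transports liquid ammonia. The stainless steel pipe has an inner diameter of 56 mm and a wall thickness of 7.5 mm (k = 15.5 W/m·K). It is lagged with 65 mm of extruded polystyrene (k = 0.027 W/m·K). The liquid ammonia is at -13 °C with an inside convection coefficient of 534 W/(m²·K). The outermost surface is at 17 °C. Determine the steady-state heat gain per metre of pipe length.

Radial resistances (cylindrical: R_cond = ln(r_o/r_i)/(2πkL), R_conv = 1/(h·2πrL)):
R_inner film = 1/(h_i·2πr₁L) = 1/(534×2π×0.028×1) = 0.01064 K/W
R_stainless steel pipe wall = ln(35.5/28)/(2π×15.5×1) = 0.002437 K/W
R_extruded polystyrene = ln(100.5/35.5)/(2π×0.027×1) = 6.134 K/W
R_total = 6.147 K/W
Q = ΔT/R_total = 30/6.147

q′ ≈ 4.88 W/m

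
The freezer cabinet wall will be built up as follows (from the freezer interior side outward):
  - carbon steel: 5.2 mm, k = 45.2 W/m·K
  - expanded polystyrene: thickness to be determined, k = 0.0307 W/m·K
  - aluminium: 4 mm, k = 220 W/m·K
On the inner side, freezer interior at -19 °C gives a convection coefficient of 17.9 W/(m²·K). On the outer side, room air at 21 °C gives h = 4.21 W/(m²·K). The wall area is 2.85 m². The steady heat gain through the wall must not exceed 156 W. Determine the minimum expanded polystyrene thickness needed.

Using the resistance-network approach (series):
R_inner film = 1/(h_i·A) = 1/(17.9×2.85) = 0.0196 K/W
R_carbon steel = L/(kA) = 0.0052/(45.2×2.85) = 4.037×10^-5 K/W
R_aluminium = L/(kA) = 0.004/(220×2.85) = 6.38×10^-6 K/W
R_outer film = 1/(h_o·A) = 1/(4.21×2.85) = 0.08334 K/W
Sum of the known resistances R_other = 0.103 K/W
Required total resistance R_tot = ΔT/Q_allow = 40/156 = 0.2564 K/W
R_expanded polystyrene = R_tot − R_other = 0.1534 K/W
L = R·k·A = 0.1534×0.0307×2.85

L ≈ 13.4 mm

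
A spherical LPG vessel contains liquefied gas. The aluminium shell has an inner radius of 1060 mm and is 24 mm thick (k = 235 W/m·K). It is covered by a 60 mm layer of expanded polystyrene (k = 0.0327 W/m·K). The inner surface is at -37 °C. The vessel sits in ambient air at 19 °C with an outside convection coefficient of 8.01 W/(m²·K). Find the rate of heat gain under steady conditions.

For a spherical shell R = (1/r₁ − 1/r₂)/(4πk); film R = 1/(h·4πr²). In series:
R_aluminium shell = (1/1.06 − 1/1.084)/(4π×235) = 7.073×10^-6 K/W
R_expanded polystyrene = (1/1.084 − 1/1.144)/(4π×0.0327) = 0.1177 K/W
R_outer film = 1/(h·4πr_o²) = 1/(8.01×4π×1.144²) = 0.007591 K/W
R_total = 0.1253 K/W
Q = ΔT/R_total = 56/0.1253

Q ≈ 447 W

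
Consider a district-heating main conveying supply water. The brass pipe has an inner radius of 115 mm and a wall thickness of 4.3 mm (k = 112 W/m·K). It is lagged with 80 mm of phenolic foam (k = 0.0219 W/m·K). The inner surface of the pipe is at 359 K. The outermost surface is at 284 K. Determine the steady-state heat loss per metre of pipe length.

q′ ≈ 20.1 W/m

Cylindrical conduction, so R = ln(r₂/r₁)/(2πkL) per layer, in series:
R_brass pipe wall = ln(119.3/115)/(2π×112×1) = 5.216×10^-5 K/W
R_phenolic foam = ln(199.3/119.3)/(2π×0.0219×1) = 3.729 K/W
R_total = 3.729 K/W
Q = ΔT/R_total = 75/3.729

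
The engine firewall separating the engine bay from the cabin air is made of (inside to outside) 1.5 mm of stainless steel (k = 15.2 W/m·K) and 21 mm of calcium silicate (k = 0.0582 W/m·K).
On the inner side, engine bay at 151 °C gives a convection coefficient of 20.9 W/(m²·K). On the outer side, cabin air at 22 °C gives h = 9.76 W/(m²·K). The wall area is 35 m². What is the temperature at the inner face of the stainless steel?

Using the resistance-network approach (series):
R_inner film = 1/(h_i·A) = 1/(20.9×35) = 0.001367 K/W
R_stainless steel = L/(kA) = 0.0015/(15.2×35) = 2.82×10^-6 K/W
R_calcium silicate = L/(kA) = 0.021/(0.0582×35) = 0.01031 K/W
R_outer film = 1/(h_o·A) = 1/(9.76×35) = 0.002927 K/W
R_total = 0.01461 K/W;  Q = ΔT/R_total = 129/0.01461 = 8832 W
T_interface = T_inner − Q·ΣR(inner→interface) = 151 − 8830×0.001367

T ≈ 139 °C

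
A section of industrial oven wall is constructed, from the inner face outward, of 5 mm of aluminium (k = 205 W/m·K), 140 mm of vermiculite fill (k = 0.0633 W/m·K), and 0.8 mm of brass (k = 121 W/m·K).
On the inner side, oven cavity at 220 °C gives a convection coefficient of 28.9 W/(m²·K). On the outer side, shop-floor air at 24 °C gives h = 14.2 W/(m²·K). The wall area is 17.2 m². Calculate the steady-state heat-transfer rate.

Q ≈ 1460 W

Model the wall as resistances in series:
R_inner film = 1/(h_i·A) = 1/(28.9×17.2) = 0.002012 K/W
R_aluminium = L/(kA) = 0.005/(205×17.2) = 1.418×10^-6 K/W
R_vermiculite fill = L/(kA) = 0.14/(0.0633×17.2) = 0.1286 K/W
R_brass = L/(kA) = 0.0008/(121×17.2) = 3.844×10^-7 K/W
R_outer film = 1/(h_o·A) = 1/(14.2×17.2) = 0.004094 K/W
R_total = 0.1347 K/W
Q = ΔT / R_total = 196 / 0.1347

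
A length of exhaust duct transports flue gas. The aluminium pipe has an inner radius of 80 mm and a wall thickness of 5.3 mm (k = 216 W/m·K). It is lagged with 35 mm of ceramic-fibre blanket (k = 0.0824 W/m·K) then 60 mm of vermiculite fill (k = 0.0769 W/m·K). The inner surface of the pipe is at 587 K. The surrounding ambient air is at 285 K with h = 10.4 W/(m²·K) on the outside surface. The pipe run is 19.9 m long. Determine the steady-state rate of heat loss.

Radial resistances (cylindrical: R_cond = ln(r_o/r_i)/(2πkL), R_conv = 1/(h·2πrL)):
R_aluminium pipe wall = ln(85.3/80)/(2π×216×19.9) = 2.375×10^-6 K/W
R_ceramic-fibre blanket = ln(120.3/85.3)/(2π×0.0824×19.9) = 0.03337 K/W
R_vermiculite fill = ln(180.3/120.3)/(2π×0.0769×19.9) = 0.04208 K/W
R_outer film = 1/(h_o·2πr_oL) = 1/(10.4×2π×0.1803×19.9) = 0.004265 K/W
R_total = 0.07972 K/W
Q = ΔT/R_total = 302/0.07972

Q ≈ 3790 W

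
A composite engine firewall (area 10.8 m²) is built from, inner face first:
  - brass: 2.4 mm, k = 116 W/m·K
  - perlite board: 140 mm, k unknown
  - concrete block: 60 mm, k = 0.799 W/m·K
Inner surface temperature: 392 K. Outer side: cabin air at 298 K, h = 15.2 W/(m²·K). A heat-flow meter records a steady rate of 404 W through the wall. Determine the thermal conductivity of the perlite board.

k ≈ 0.059 W/(m·K)

Series thermal resistances:
R_brass = L/(kA) = 0.0024/(116×10.8) = 1.916×10^-6 K/W
R_concrete block = L/(kA) = 0.06/(0.799×10.8) = 0.006953 K/W
R_outer film = 1/(h_o·A) = 1/(15.2×10.8) = 0.006092 K/W
Sum of known resistances R_other = 0.01305 K/W
Total R = ΔT/Q = 94/404 = 0.2327 K/W
R_perlite board = R_total − R_other = 0.2196 K/W
k = L/(R·A) = 0.14/(0.2196×10.8)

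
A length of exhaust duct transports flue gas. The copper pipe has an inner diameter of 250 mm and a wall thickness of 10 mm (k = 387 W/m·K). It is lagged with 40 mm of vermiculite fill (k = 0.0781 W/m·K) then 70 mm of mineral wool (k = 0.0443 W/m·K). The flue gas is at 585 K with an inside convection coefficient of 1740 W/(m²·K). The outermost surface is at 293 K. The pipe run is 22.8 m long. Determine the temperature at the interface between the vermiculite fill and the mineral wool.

T ≈ 496 K

For a radial system each layer contributes R = ln(r_out/r_in)/(2πkL); films add R = 1/(hA).
R_inner film = 1/(h_i·2πr₁L) = 1/(1740×2π×0.125×22.8) = 3.209×10^-5 K/W
R_copper pipe wall = ln(135/125)/(2π×387×22.8) = 1.388×10^-6 K/W
R_vermiculite fill = ln(175/135)/(2π×0.0781×22.8) = 0.02319 K/W
R_mineral wool = ln(245/175)/(2π×0.0443×22.8) = 0.05302 K/W
R_total = 0.07625 K/W
Q = ΔT/R_total = 292/0.07625
Q = 3830 W
T_interface = T_inner − Q·ΣR(inner→interface) = 585 − 3830×0.02323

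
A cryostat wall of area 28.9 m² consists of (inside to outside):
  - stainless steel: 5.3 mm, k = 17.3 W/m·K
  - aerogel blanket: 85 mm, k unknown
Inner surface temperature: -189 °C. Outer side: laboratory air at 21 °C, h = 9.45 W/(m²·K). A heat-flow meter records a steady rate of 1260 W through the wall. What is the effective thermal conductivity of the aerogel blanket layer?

k ≈ 0.018 W/(m·K)

Treating each layer as a thermal resistance in series:
R_stainless steel = L/(kA) = 0.0053/(17.3×28.9) = 1.06×10^-5 K/W
R_outer film = 1/(h_o·A) = 1/(9.45×28.9) = 0.003662 K/W
Sum of known resistances R_other = 0.003672 K/W
Total R = ΔT/Q = 210/1260 = 0.1667 K/W
R_aerogel blanket = R_total − R_other = 0.163 K/W
k = L/(R·A) = 0.085/(0.163×28.9)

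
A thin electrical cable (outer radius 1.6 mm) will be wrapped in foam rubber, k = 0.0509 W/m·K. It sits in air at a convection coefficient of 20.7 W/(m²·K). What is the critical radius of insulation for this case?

r_cr ≈ 2.46 mm

For a cylinder r_cr = k/h = 0.0509/20.7
r_cr = 2.46 mm; since the bare radius (1.6 mm) is below r_cr, adding a thin layer of insulation will *increase* heat loss.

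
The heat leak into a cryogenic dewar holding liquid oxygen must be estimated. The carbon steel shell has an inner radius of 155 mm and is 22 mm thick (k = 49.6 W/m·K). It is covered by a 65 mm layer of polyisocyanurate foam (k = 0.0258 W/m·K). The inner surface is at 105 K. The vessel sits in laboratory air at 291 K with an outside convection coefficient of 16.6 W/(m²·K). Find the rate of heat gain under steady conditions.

Spherical conduction: R = (1/r_in − 1/r_out)/(4πk) per layer; series-sum.
R_carbon steel shell = (1/0.155 − 1/0.177)/(4π×49.6) = 0.001287 K/W
R_polyisocyanurate foam = (1/0.177 − 1/0.242)/(4π×0.0258) = 4.681 K/W
R_outer film = 1/(h·4πr_o²) = 1/(16.6×4π×0.242²) = 0.08186 K/W
R_total = 4.764 K/W
Q = ΔT/R_total = 186/4.764

Q ≈ 39 W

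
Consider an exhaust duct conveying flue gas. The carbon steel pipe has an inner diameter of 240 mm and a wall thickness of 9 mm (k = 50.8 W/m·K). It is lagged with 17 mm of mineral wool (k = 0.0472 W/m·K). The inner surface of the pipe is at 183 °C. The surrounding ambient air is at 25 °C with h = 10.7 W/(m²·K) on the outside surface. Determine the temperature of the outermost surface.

T ≈ 56 °C

For a radial system each layer contributes R = ln(r_out/r_in)/(2πkL); films add R = 1/(hA).
R_carbon steel pipe wall = ln(129/120)/(2π×50.8×1) = 2.266×10^-4 K/W
R_mineral wool = ln(146/129)/(2π×0.0472×1) = 0.4174 K/W
R_outer film = 1/(h_o·2πr_oL) = 1/(10.7×2π×0.146×1) = 0.1019 K/W
R_total = 0.5195 K/W
Q = ΔT/R_total = 158/0.5195
Q = 304 W/m
T_interface = T_inner − Q·ΣR(inner→interface) = 183 − 304×0.4177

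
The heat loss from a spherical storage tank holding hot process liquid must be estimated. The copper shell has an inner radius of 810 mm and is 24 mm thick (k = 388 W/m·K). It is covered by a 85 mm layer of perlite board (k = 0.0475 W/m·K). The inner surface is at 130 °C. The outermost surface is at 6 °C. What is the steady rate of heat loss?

Spherical conduction: R = (1/r_in − 1/r_out)/(4πk) per layer; series-sum.
R_copper shell = (1/0.81 − 1/0.834)/(4π×388) = 7.286×10^-6 K/W
R_perlite board = (1/0.834 − 1/0.919)/(4π×0.0475) = 0.1858 K/W
R_total = 0.1858 K/W
Q = ΔT/R_total = 124/0.1858

Q ≈ 667 W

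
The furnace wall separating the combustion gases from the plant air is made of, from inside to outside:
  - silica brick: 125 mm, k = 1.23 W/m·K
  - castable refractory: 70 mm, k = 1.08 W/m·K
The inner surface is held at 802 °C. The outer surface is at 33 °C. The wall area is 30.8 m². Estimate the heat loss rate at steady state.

Using the resistance-network approach (series):
R_silica brick = L/(kA) = 0.125/(1.23×30.8) = 0.0033 K/W
R_castable refractory = L/(kA) = 0.07/(1.08×30.8) = 0.002104 K/W
R_total = 0.005404 K/W
Q = ΔT / R_total = 769 / 0.005404

Q ≈ 142000 W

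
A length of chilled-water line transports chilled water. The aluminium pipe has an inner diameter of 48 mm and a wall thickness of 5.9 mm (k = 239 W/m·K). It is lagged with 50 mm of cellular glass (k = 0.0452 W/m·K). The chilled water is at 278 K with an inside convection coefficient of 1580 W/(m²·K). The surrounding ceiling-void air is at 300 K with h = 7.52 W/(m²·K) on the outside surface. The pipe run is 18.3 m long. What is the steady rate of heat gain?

Q ≈ 108 W

For a radial system each layer contributes R = ln(r_out/r_in)/(2πkL); films add R = 1/(hA).
R_inner film = 1/(h_i·2πr₁L) = 1/(1580×2π×0.024×18.3) = 2.294×10^-4 K/W
R_aluminium pipe wall = ln(29.9/24)/(2π×239×18.3) = 7.998×10^-6 K/W
R_cellular glass = ln(79.9/29.9)/(2π×0.0452×18.3) = 0.1891 K/W
R_outer film = 1/(h_o·2πr_oL) = 1/(7.52×2π×0.0799×18.3) = 0.01447 K/W
R_total = 0.2038 K/W
Q = ΔT/R_total = 22/0.2038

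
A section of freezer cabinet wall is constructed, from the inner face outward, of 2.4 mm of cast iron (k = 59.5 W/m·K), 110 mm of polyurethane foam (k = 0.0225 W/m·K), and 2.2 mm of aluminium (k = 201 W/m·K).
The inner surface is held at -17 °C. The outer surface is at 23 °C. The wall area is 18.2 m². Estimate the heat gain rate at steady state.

Q ≈ 149 W

Using the resistance-network approach (series):
R_cast iron = L/(kA) = 0.0024/(59.5×18.2) = 2.216×10^-6 K/W
R_polyurethane foam = L/(kA) = 0.11/(0.0225×18.2) = 0.2686 K/W
R_aluminium = L/(kA) = 0.0022/(201×18.2) = 6.014×10^-7 K/W
R_total = 0.2686 K/W
Q = ΔT / R_total = 40 / 0.2686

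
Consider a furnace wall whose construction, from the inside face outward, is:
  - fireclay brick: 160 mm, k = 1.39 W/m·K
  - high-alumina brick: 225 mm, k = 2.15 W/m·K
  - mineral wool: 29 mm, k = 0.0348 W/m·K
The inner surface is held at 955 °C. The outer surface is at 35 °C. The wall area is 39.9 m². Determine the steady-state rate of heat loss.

Q ≈ 34900 W

Using the resistance-network approach (series):
R_fireclay brick = L/(kA) = 0.16/(1.39×39.9) = 0.002885 K/W
R_high-alumina brick = L/(kA) = 0.225/(2.15×39.9) = 0.002623 K/W
R_mineral wool = L/(kA) = 0.029/(0.0348×39.9) = 0.02089 K/W
R_total = 0.02639 K/W
Q = ΔT / R_total = 920 / 0.02639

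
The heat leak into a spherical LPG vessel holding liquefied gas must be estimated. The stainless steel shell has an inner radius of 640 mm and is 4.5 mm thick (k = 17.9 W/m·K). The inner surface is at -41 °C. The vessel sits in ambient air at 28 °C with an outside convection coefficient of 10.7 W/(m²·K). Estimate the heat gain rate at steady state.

Spherical conduction: R = (1/r_in − 1/r_out)/(4πk) per layer; series-sum.
R_stainless steel shell = (1/0.64 − 1/0.6445)/(4π×17.9) = 4.85×10^-5 K/W
R_outer film = 1/(h·4πr_o²) = 1/(10.7×4π×0.6445²) = 0.0179 K/W
R_total = 0.01795 K/W
Q = ΔT/R_total = 69/0.01795

Q ≈ 3840 W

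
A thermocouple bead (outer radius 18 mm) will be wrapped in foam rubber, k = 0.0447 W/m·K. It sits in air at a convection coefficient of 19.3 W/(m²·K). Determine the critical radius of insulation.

r_cr ≈ 4.63 mm

For a sphere r_cr = 2k/h = 2×0.0447/19.3
r_cr = 4.63 mm; since the bare radius (18 mm) is above r_cr, any added insulation will reduce heat loss.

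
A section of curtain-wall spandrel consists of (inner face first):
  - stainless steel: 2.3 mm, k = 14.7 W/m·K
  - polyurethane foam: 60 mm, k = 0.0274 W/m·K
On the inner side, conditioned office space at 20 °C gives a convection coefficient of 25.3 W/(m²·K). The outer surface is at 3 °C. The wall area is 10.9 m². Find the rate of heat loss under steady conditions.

Thermal resistances in series:
R_inner film = 1/(h_i·A) = 1/(25.3×10.9) = 0.003626 K/W
R_stainless steel = L/(kA) = 0.0023/(14.7×10.9) = 1.435×10^-5 K/W
R_polyurethane foam = L/(kA) = 0.06/(0.0274×10.9) = 0.2009 K/W
R_total = 0.2045 K/W
Q = ΔT / R_total = 17 / 0.2045

Q ≈ 83.1 W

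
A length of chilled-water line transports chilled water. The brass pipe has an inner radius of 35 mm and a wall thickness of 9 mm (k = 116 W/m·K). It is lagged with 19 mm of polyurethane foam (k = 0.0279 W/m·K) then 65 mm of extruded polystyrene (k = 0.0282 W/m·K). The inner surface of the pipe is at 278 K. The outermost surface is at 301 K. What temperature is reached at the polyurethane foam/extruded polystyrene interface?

Cylindrical conduction, so R = ln(r₂/r₁)/(2πkL) per layer, in series:
R_brass pipe wall = ln(44/35)/(2π×116×1) = 3.14×10^-4 K/W
R_polyurethane foam = ln(63/44)/(2π×0.0279×1) = 2.048 K/W
R_extruded polystyrene = ln(128/63)/(2π×0.0282×1) = 4.001 K/W
R_total = 6.049 K/W
Q = ΔT/R_total = 23/6.049
Q = 3.8 W/m
T_interface = T_inner + Q·ΣR(inner→interface) = 278 + 3.8×2.048

T ≈ 286 K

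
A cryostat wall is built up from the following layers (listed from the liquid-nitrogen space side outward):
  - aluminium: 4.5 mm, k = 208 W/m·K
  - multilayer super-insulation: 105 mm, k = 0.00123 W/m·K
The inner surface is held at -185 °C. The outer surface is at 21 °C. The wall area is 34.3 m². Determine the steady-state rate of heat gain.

Thermal resistances in series:
R_aluminium = L/(kA) = 0.0045/(208×34.3) = 6.307×10^-7 K/W
R_multilayer super-insulation = L/(kA) = 0.105/(0.00123×34.3) = 2.489 K/W
R_total = 2.489 K/W
Q = ΔT / R_total = 206 / 2.489

Q ≈ 82.8 W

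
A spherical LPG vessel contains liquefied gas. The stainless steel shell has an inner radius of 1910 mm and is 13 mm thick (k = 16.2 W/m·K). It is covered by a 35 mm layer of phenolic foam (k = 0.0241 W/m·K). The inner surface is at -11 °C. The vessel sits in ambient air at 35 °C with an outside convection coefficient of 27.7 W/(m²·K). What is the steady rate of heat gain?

Q ≈ 1460 W

Spherical conduction: R = (1/r_in − 1/r_out)/(4πk) per layer; series-sum.
R_stainless steel shell = (1/1.91 − 1/1.923)/(4π×16.2) = 1.739×10^-5 K/W
R_phenolic foam = (1/1.923 − 1/1.958)/(4π×0.0241) = 0.03069 K/W
R_outer film = 1/(h·4πr_o²) = 1/(27.7×4π×1.958²) = 7.494×10^-4 K/W
R_total = 0.03146 K/W
Q = ΔT/R_total = 46/0.03146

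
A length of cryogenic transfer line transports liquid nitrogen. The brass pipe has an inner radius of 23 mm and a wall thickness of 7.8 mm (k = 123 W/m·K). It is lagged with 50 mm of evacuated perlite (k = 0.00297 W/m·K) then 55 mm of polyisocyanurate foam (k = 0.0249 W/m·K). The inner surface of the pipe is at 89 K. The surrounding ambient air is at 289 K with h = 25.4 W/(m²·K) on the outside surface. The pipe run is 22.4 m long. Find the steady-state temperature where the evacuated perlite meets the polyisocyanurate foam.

Per-layer cylindrical resistances, series-summed:
R_brass pipe wall = ln(30.8/23)/(2π×123×22.4) = 1.687×10^-5 K/W
R_evacuated perlite = ln(80.8/30.8)/(2π×0.00297×22.4) = 2.307 K/W
R_polyisocyanurate foam = ln(135.8/80.8)/(2π×0.0249×22.4) = 0.1482 K/W
R_outer film = 1/(h_o·2πr_oL) = 1/(25.4×2π×0.1358×22.4) = 0.00206 K/W
R_total = 2.458 K/W
Q = ΔT/R_total = 200/2.458
Q = 81.4 W
T_interface = T_inner + Q·ΣR(inner→interface) = 89 + 81.4×2.307

T ≈ 277 K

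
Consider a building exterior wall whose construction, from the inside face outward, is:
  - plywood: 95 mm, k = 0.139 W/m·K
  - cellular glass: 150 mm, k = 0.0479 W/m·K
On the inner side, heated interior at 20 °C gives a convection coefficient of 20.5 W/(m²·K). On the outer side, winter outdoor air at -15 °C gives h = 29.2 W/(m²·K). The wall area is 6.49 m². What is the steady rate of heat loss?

Q ≈ 58.3 W

Model the wall as resistances in series:
R_inner film = 1/(h_i·A) = 1/(20.5×6.49) = 0.007516 K/W
R_plywood = L/(kA) = 0.095/(0.139×6.49) = 0.1053 K/W
R_cellular glass = L/(kA) = 0.15/(0.0479×6.49) = 0.4825 K/W
R_outer film = 1/(h_o·A) = 1/(29.2×6.49) = 0.005277 K/W
R_total = 0.6006 K/W
Q = ΔT / R_total = 35 / 0.6006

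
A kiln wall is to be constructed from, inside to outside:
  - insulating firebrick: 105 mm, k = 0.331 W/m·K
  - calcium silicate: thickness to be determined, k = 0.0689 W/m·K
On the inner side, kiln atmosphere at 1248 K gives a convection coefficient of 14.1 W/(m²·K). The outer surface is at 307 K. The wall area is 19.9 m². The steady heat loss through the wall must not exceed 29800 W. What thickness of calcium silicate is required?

L ≈ 16.6 mm

Thermal resistances in series:
R_inner film = 1/(h_i·A) = 1/(14.1×19.9) = 0.003564 K/W
R_insulating firebrick = L/(kA) = 0.105/(0.331×19.9) = 0.01594 K/W
Sum of the known resistances R_other = 0.0195 K/W
Required total resistance R_tot = ΔT/Q_allow = 941/29800 = 0.03158 K/W
R_calcium silicate = R_tot − R_other = 0.01207 K/W
L = R·k·A = 0.01207×0.0689×19.9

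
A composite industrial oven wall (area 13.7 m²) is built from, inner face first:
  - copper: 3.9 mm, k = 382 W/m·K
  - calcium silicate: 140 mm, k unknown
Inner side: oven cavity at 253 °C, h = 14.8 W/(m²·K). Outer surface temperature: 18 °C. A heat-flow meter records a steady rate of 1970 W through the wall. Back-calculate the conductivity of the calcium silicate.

Series thermal resistances:
R_inner film = 1/(h_i·A) = 1/(14.8×13.7) = 0.004932 K/W
R_copper = L/(kA) = 0.0039/(382×13.7) = 7.452×10^-7 K/W
Sum of known resistances R_other = 0.004933 K/W
Total R = ΔT/Q = 235/1970 = 0.1193 K/W
R_calcium silicate = R_total − R_other = 0.1144 K/W
k = L/(R·A) = 0.14/(0.1144×13.7)

k ≈ 0.0894 W/(m·K)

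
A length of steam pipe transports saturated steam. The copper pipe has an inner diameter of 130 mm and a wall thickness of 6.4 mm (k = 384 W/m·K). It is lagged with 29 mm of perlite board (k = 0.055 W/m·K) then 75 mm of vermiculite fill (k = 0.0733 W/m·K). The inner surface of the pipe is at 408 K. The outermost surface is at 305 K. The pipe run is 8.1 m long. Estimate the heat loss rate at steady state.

Q ≈ 380 W

For a radial system each layer contributes R = ln(r_out/r_in)/(2πkL); films add R = 1/(hA).
R_copper pipe wall = ln(71.4/65)/(2π×384×8.1) = 4.805×10^-6 K/W
R_perlite board = ln(100.4/71.4)/(2π×0.055×8.1) = 0.1218 K/W
R_vermiculite fill = ln(175.4/100.4)/(2π×0.0733×8.1) = 0.1496 K/W
R_total = 0.2713 K/W
Q = ΔT/R_total = 103/0.2713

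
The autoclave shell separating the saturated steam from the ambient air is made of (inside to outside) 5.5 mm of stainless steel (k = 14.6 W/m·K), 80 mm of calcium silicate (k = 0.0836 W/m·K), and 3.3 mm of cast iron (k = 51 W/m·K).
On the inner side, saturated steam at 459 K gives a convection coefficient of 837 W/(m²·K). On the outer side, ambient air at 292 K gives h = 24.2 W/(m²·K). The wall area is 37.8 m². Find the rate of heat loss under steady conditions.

Q ≈ 6310 W

Thermal resistances in series:
R_inner film = 1/(h_i·A) = 1/(837×37.8) = 3.161×10^-5 K/W
R_stainless steel = L/(kA) = 0.0055/(14.6×37.8) = 9.966×10^-6 K/W
R_calcium silicate = L/(kA) = 0.08/(0.0836×37.8) = 0.02532 K/W
R_cast iron = L/(kA) = 0.0033/(51×37.8) = 1.712×10^-6 K/W
R_outer film = 1/(h_o·A) = 1/(24.2×37.8) = 0.001093 K/W
R_total = 0.02645 K/W
Q = ΔT / R_total = 167 / 0.02645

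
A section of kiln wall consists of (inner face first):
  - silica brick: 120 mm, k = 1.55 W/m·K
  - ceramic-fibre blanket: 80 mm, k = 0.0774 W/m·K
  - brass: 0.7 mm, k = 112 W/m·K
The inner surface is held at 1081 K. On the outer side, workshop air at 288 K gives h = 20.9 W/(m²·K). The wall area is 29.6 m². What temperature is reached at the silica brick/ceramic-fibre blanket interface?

Series thermal resistances:
R_silica brick = L/(kA) = 0.12/(1.55×29.6) = 0.002616 K/W
R_ceramic-fibre blanket = L/(kA) = 0.08/(0.0774×29.6) = 0.03492 K/W
R_brass = L/(kA) = 0.0007/(112×29.6) = 2.111×10^-7 K/W
R_outer film = 1/(h_o·A) = 1/(20.9×29.6) = 0.001616 K/W
R_total = 0.03915 K/W;  Q = ΔT/R_total = 793/0.03915 = 20260 W
T_interface = T_inner − Q·ΣR(inner→interface) = 1081 − 20300×0.002616

T ≈ 1030 K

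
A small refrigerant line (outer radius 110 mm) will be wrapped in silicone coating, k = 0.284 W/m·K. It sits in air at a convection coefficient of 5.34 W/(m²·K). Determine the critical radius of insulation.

r_cr ≈ 53.2 mm

For a cylinder r_cr = k/h = 0.284/5.34
r_cr = 53.2 mm; since the bare radius (110 mm) is above r_cr, any added insulation will reduce heat loss.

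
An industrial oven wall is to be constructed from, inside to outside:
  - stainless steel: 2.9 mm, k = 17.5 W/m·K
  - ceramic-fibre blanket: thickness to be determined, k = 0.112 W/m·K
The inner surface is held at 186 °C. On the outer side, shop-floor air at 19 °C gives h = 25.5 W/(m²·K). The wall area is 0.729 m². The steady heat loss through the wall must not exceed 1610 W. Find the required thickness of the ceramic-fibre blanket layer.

L ≈ 4.06 mm

Thermal resistances in series:
R_stainless steel = L/(kA) = 0.0029/(17.5×0.729) = 2.273×10^-4 K/W
R_outer film = 1/(h_o·A) = 1/(25.5×0.729) = 0.05379 K/W
Sum of the known resistances R_other = 0.05402 K/W
Required total resistance R_tot = ΔT/Q_allow = 167/1610 = 0.1037 K/W
R_ceramic-fibre blanket = R_tot − R_other = 0.04971 K/W
L = R·k·A = 0.04971×0.112×0.729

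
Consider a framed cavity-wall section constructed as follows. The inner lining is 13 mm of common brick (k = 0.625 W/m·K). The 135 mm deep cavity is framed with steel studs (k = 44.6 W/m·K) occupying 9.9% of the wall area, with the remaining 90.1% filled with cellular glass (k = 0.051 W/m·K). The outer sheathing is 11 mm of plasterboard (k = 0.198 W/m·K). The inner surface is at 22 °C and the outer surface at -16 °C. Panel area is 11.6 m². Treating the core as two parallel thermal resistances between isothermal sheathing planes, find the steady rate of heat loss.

Sheathing layers in series; stud and cavity paths in parallel between them.
R_inner = 0.013/(0.625×11.6) = 0.001793 K/W
R_stud  = 0.135/(44.6×0.099×11.6) = 0.002636 K/W
R_cav   = 0.135/(0.051×0.901×11.6) = 0.2533 K/W
1/R_core = 1/R_stud + 1/R_cav → R_core = 0.002609 K/W
R_outer = 0.011/(0.198×11.6) = 0.004789 K/W
R_total = 0.009191 K/W
Q = ΔT/R_total = 38/0.009191

Q ≈ 4130 W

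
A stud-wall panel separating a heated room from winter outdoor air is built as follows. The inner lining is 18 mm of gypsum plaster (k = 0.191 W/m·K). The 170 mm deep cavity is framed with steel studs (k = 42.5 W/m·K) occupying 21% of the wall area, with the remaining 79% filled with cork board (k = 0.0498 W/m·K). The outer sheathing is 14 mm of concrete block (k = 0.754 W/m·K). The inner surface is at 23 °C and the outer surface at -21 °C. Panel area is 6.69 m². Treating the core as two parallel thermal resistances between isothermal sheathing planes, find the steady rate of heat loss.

Q ≈ 2230 W

Sheathing layers in series; stud and cavity paths in parallel between them.
R_inner = 0.018/(0.191×6.69) = 0.01409 K/W
R_stud  = 0.17/(42.5×0.21×6.69) = 0.002847 K/W
R_cav   = 0.17/(0.0498×0.79×6.69) = 0.6459 K/W
1/R_core = 1/R_stud + 1/R_cav → R_core = 0.002835 K/W
R_outer = 0.014/(0.754×6.69) = 0.002775 K/W
R_total = 0.0197 K/W
Q = ΔT/R_total = 44/0.0197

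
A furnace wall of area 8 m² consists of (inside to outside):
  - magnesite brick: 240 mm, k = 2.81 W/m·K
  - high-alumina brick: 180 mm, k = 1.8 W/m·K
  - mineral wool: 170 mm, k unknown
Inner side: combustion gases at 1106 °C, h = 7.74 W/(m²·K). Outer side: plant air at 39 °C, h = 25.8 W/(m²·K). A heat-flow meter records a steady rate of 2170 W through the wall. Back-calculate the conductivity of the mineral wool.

k ≈ 0.0475 W/(m·K)

Treating each layer as a thermal resistance in series:
R_inner film = 1/(h_i·A) = 1/(7.74×8) = 0.01615 K/W
R_magnesite brick = L/(kA) = 0.24/(2.81×8) = 0.01068 K/W
R_high-alumina brick = L/(kA) = 0.18/(1.8×8) = 0.0125 K/W
R_outer film = 1/(h_o·A) = 1/(25.8×8) = 0.004845 K/W
Sum of known resistances R_other = 0.04417 K/W
Total R = ΔT/Q = 1067/2170 = 0.4917 K/W
R_mineral wool = R_total − R_other = 0.4475 K/W
k = L/(R·A) = 0.17/(0.4475×8)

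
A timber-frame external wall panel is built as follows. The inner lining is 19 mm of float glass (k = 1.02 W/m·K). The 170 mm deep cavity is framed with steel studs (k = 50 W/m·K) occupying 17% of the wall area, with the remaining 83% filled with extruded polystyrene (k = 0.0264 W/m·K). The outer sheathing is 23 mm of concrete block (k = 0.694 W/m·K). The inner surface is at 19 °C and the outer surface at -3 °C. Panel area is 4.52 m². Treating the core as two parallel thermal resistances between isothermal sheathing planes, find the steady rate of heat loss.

Sheathing layers in series; stud and cavity paths in parallel between them.
R_inner = 0.019/(1.02×4.52) = 0.004121 K/W
R_stud  = 0.17/(50×0.17×4.52) = 0.004425 K/W
R_cav   = 0.17/(0.0264×0.83×4.52) = 1.716 K/W
1/R_core = 1/R_stud + 1/R_cav → R_core = 0.004413 K/W
R_outer = 0.023/(0.694×4.52) = 0.007332 K/W
R_total = 0.01587 K/W
Q = ΔT/R_total = 22/0.01587

Q ≈ 1390 W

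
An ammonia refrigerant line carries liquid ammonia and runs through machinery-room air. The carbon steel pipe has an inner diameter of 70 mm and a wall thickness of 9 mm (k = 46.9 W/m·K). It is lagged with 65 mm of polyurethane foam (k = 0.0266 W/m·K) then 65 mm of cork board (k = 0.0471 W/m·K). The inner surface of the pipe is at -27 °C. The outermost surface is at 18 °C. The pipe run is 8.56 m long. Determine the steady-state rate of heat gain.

Q ≈ 55 W

Radial resistances (cylindrical: R_cond = ln(r_o/r_i)/(2πkL), R_conv = 1/(h·2πrL)):
R_carbon steel pipe wall = ln(44/35)/(2π×46.9×8.56) = 9.072×10^-5 K/W
R_polyurethane foam = ln(109/44)/(2π×0.0266×8.56) = 0.6341 K/W
R_cork board = ln(174/109)/(2π×0.0471×8.56) = 0.1846 K/W
R_total = 0.8188 K/W
Q = ΔT/R_total = 45/0.8188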